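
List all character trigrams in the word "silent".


Word: "silent" (length 6)
Number of trigrams = 6 - 3 + 1 = 4
  Position 0: "sil"
  Position 1: "ile"
  Position 2: "len"
  Position 3: "ent"
Trigrams = "sil", "ile", "len", "ent"


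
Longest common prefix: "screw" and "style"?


Word 1: "screw"
Word 2: "style"
Comparing from start:
  Pos 0: 's' == 's'
  Pos 1: 'c' != 't' (stop)
LCP = "s" (length 1)


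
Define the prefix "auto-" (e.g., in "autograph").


Prefix: auto-
Example: autograph (auto- + graph)
Meaning = self


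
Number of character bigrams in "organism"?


Word: "organism" (length 8)
Number of 2-grams = length - 2 + 1 = 8 - 2 + 1
= 7


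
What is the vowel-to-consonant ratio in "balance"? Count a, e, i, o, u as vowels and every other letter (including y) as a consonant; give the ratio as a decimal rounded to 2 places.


Word: "balance"
Vowels (a,e,i,o,u): 3
Consonants: 4
Ratio = 3/4
= 0.75


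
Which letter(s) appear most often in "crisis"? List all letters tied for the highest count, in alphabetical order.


Word: "crisis"
Letter counts:
  'c': 1
  'i': 2
  'r': 1
  's': 2
Maximum count = 2
Most frequent = 'i', 's' (2 times each)


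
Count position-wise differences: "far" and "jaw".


Comparing character by character (same length = 3):
  Pos 0: 'f' vs 'j' !=
  Pos 1: 'a' vs 'a' =
  Pos 2: 'r' vs 'w' !=
Hamming distance = 2


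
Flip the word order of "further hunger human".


Original: "further hunger human"
Words (1..n): further | hunger | human
Reversed (n..1): human | hunger | further
Result = "human hunger further"


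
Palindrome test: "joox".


Word: "joox"
Reversed: "xooj"
Forward == Backward? joox != xooj
Palindrome = No


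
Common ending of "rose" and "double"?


Word 1: "rose"
Word 2: "double"
Comparing from end:
  Pos -1: 'e' == 'e'
  Pos -2: 's' != 'l' (stop)
LCS = "e" (length 1)


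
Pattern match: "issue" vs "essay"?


Pattern of "issue": [0, 1, 1, 2, 3]
Pattern of "essay": [0, 1, 1, 2, 3]
Patterns match
Same pattern = Yes


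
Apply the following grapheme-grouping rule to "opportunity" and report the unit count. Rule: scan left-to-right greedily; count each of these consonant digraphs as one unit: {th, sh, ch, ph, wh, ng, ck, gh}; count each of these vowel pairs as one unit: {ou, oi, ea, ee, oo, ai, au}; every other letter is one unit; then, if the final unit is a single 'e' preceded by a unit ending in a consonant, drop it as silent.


Word: "opportunity" (11 letters)
Left-to-right scan:
  1. 'o' (letter)
  2. 'p' (letter)
  3. 'p' (letter)
  4. 'o' (letter)
  5. 'r' (letter)
  6. 't' (letter)
  7. 'u' (letter)
  8. 'n' (letter)
  9. 'i' (letter)
  10. 't' (letter)
  11. 'y' (letter)
Units from scan: 11
Sound units = 11 units


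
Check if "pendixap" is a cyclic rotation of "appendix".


Word: "appendix", Candidate: "pendixap"
Method: check if candidate is substring of word+word
"appendixappendix" contains "pendixap"? Yes
Is rotation = Yes


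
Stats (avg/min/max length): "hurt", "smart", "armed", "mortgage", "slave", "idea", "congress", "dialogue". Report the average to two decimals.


Lengths: "hurt"=4, "smart"=5, "armed"=5, "mortgage"=8, "slave"=5, "idea"=4, "congress"=8, "dialogue"=8
Sum = 47, Count = 8
Average = 47/8 = 5.88
= avg=5.88, min=4, max=8


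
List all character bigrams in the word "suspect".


Word: "suspect" (length 7)
Number of bigrams = 7 - 2 + 1 = 6
  Position 0: "su"
  Position 1: "us"
  Position 2: "sp"
  Position 3: "pe"
  Position 4: "ec"
  Position 5: "ct"
Bigrams = "su", "us", "sp", "pe", "ec", "ct"


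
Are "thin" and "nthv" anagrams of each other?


Word 1: "thin" → sorted: hint
Word 2: "nthv" → sorted: hntv
Same letters? hint != hntv
Anagram = No


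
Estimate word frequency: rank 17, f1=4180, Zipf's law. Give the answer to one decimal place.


Zipf's law: f(r) = f(1) / r
f(1) = 4180
f(17) = 4180 / 17
= 245.9 occurrences


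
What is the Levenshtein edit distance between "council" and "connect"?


Word 1: "council" (length 7)
Word 2: "connect" (length 7)
One optimal edit sequence (insert/delete/substitute each cost 1):
  1. keep 'c'
  2. keep 'o'
  3. substitute 'u' -> 'n'  (+1)
  4. keep 'n'
  5. substitute 'c' -> 'e'  (+1)
  6. substitute 'i' -> 'c'  (+1)
  7. substitute 'l' -> 't'  (+1)
Total edit operations: 4
Edit distance = 4


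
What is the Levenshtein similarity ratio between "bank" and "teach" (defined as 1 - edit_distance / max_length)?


Word 1: "bank" (length 4)
Word 2: "teach" (length 5)
One optimal edit sequence:
  1. insert 't'  (+1)
  2. substitute 'b' -> 'e'  (+1)
  3. keep 'a'
  4. substitute 'n' -> 'c'  (+1)
  5. substitute 'k' -> 'h'  (+1)
Edit distance = 4
Max length = max(4, 5) = 5
Similarity = 1 - 4/5
= 0.2000


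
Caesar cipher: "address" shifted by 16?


Word: "address"
Shift: 16
Each letter → (letter + shift) mod 26:
  'a' (0) + 16 = 16 → 'q'
  'd' (3) + 16 = 19 → 't'
  'd' (3) + 16 = 19 → 't'
  'r' (17) + 16 = 7 → 'h'
  'e' (4) + 16 = 20 → 'u'
  's' (18) + 16 = 8 → 'i'
  's' (18) + 16 = 8 → 'i'
Result = "qtthuii"


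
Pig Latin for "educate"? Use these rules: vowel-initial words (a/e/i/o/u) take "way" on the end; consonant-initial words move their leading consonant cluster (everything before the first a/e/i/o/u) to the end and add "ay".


Word: "educate"
Starts with vowel → add 'way'
Pig Latin = "educateway"


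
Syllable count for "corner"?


Word: "corner"
Syllable breakdown: cor | ner
Counting: 2 parts
= 2 syllables


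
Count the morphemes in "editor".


Word: "editor"
Morphemes: edit + -or
Each morpheme carries meaning
= 2 morphemes


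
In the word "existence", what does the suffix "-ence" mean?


Suffix: -ence
Example: existence = exist + -ence
Meaning = state of


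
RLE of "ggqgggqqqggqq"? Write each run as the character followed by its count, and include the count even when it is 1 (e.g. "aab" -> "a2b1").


String: "ggqgggqqqggqq"
Scanning for consecutive runs:
  'g' x 2
  'q' x 1
  'g' x 3
  'q' x 3
  'g' x 2
  'q' x 2
RLE = "g2q1g3q3g2q2"


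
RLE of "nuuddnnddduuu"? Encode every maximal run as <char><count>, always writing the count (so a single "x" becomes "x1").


String: "nuuddnnddduuu"
Scanning for consecutive runs:
  'n' x 1
  'u' x 2
  'd' x 2
  'n' x 2
  'd' x 3
  'u' x 3
RLE = "n1u2d2n2d3u3"


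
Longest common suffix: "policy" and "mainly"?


Word 1: "policy"
Word 2: "mainly"
Comparing from end:
  Pos -1: 'y' == 'y'
  Pos -2: 'c' != 'l' (stop)
LCS = "y" (length 1)


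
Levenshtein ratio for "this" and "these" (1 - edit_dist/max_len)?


Word 1: "this" (length 4)
Word 2: "these" (length 5)
One optimal edit sequence:
  1. keep 't'
  2. keep 'h'
  3. substitute 'i' -> 'e'  (+1)
  4. keep 's'
  5. insert 'e'  (+1)
Edit distance = 2
Max length = max(4, 5) = 5
Similarity = 1 - 2/5
= 0.6000


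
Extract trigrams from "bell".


Word: "bell" (length 4)
Number of trigrams = 4 - 3 + 1 = 2
  Position 0: "bel"
  Position 1: "ell"
Trigrams = "bel", "ell"


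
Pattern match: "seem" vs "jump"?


Pattern of "seem": [0, 1, 1, 2]
Pattern of "jump": [0, 1, 2, 3]
Patterns do not match
Same pattern = No


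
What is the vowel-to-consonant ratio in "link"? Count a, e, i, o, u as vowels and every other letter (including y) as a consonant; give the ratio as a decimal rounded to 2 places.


Word: "link"
Vowels (a,e,i,o,u): 1
Consonants: 3
Ratio = 1/3
= 0.33


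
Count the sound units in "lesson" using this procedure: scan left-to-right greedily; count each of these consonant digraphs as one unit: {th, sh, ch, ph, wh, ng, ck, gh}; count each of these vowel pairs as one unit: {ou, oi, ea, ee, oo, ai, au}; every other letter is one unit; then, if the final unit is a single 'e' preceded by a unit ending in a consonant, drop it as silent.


Word: "lesson" (6 letters)
Left-to-right scan:
  (1) 'l' (letter)
  (2) 'e' (letter)
  (3) 's' (letter)
  (4) 's' (letter)
  (5) 'o' (letter)
  (6) 'n' (letter)
Units from scan: 6
Sound units = 6 units


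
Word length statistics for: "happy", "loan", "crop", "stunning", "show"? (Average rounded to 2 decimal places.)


Lengths: "happy"=5, "loan"=4, "crop"=4, "stunning"=8, "show"=4
Sum = 25, Count = 5
Average = 25/5 = 5.00
= avg=5.00, min=4, max=8


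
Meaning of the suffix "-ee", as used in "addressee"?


Suffix: -ee
As in: addressee -> address + -ee
Meaning = one who receives


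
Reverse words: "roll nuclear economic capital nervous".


Original: "roll nuclear economic capital nervous"
Words (1..n): roll | nuclear | economic | capital | nervous
Reversed (n..1): nervous | capital | economic | nuclear | roll
Result = "nervous capital economic nuclear roll"


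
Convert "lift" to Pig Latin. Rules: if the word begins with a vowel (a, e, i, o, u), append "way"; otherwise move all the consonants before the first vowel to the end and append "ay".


Word: "lift"
Starts with consonant(s) → move to end, add 'ay'
Consonant cluster: "l"
Pig Latin = "iftlay"


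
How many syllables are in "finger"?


Word: "finger"
Syllable breakdown: fin · ger
Counting: 2 parts
= 2 syllables


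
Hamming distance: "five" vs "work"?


Comparing character by character (same length = 4):
  Pos 0: 'f' vs 'w' !=
  Pos 1: 'i' vs 'o' !=
  Pos 2: 'v' vs 'r' !=
  Pos 3: 'e' vs 'k' !=
Hamming distance = 4


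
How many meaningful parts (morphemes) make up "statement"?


Word: "statement"
Morphemes: state / -ment
Each morpheme carries meaning
= 2 morphemes


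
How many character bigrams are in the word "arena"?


Word: "arena" (length 5)
Number of 2-grams = length - 2 + 1 = 5 - 2 + 1
= 4


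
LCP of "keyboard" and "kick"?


Word 1: "keyboard"
Word 2: "kick"
Comparing from start:
  Pos 0: 'k' == 'k'
  Pos 1: 'e' != 'i' (stop)
LCP = "k" (length 1)


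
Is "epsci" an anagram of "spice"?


Word 1: "spice" → sorted: ceips
Word 2: "epsci" → sorted: ceips
Same letters? ceips == ceips
Anagram = Yes


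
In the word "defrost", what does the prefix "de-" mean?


Prefix: de-
Example: defrost = de- + frost
Meaning = remove / reverse


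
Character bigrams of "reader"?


Word: "reader" (length 6)
Number of bigrams = 6 - 2 + 1 = 5
  Position 0: "re"
  Position 1: "ea"
  Position 2: "ad"
  Position 3: "de"
  Position 4: "er"
Bigrams = "re", "ea", "ad", "de", "er"


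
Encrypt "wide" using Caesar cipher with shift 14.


Word: "wide"
Shift: 14
Each letter → (letter + shift) mod 26:
  'w' (22) + 14 = 10 → 'k'
  'i' (8) + 14 = 22 → 'w'
  'd' (3) + 14 = 17 → 'r'
  'e' (4) + 14 = 18 → 's'
Result = "kwrs"


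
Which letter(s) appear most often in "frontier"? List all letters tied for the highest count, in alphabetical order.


Word: "frontier"
Letter counts:
  'e': 1
  'f': 1
  'i': 1
  'n': 1
  'o': 1
  'r': 2
  't': 1
Maximum count = 2
Most frequent = 'r' (2 times each)


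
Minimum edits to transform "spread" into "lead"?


Word 1: "spread" (length 6)
Word 2: "lead" (length 4)
One optimal edit sequence (insert/delete/substitute each cost 1):
  1. delete 's'  (+1)
  2. delete 'p'  (+1)
  3. substitute 'r' -> 'l'  (+1)
  4. keep 'e'
  5. keep 'a'
  6. keep 'd'
Total edit operations: 3
Edit distance = 3


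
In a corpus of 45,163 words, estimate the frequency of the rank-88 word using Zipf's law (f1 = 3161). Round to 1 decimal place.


Zipf's law: f(r) = f(1) / r
f(1) = 3161
f(88) = 3161 / 88
= 35.9 occurrences


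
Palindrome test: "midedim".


Word: "midedim"
Reversed: "midedim"
Forward == Backward? midedim == midedim
Palindrome = Yes


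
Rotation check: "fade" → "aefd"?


Word: "fade", Candidate: "aefd"
Method: check if candidate is substring of word+word
"fadefade" contains "aefd"? No
Is rotation = No


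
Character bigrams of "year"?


Word: "year" (length 4)
Number of bigrams = 4 - 2 + 1 = 3
  Position 0: "ye"
  Position 1: "ea"
  Position 2: "ar"
Bigrams = "ye", "ea", "ar"


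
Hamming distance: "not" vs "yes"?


Comparing character by character (same length = 3):
  Pos 0: 'n' vs 'y' !=
  Pos 1: 'o' vs 'e' !=
  Pos 2: 't' vs 's' !=
Hamming distance = 3


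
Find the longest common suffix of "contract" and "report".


Word 1: "contract"
Word 2: "report"
Comparing from end:
  Pos -1: 't' == 't'
  Pos -2: 'c' != 'r' (stop)
LCS = "t" (length 1)


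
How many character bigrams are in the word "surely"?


Word: "surely" (length 6)
Number of 2-grams = length - 2 + 1 = 6 - 2 + 1
= 5


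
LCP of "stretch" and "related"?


Word 1: "stretch"
Word 2: "related"
Comparing from start:
  Pos 0: 's' != 'r' (stop)
LCP = "" (length 0)


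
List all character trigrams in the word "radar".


Word: "radar" (length 5)
Number of trigrams = 5 - 3 + 1 = 3
  Position 0: "rad"
  Position 1: "ada"
  Position 2: "dar"
Trigrams = "rad", "ada", "dar"


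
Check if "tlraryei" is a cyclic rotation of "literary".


Word: "literary", Candidate: "tlraryei"
Method: check if candidate is substring of word+word
"literaryliterary" contains "tlraryei"? No
Is rotation = No


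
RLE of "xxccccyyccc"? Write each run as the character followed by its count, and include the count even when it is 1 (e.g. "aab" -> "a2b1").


String: "xxccccyyccc"
Scanning for consecutive runs:
  'x' x 2
  'c' x 4
  'y' x 2
  'c' x 3
RLE = "x2c4y2c3"


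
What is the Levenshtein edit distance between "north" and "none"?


Word 1: "north" (length 5)
Word 2: "none" (length 4)
One optimal edit sequence (insert/delete/substitute each cost 1):
  1. keep 'n'
  2. keep 'o'
  3. delete 'r'  (+1)
  4. substitute 't' -> 'n'  (+1)
  5. substitute 'h' -> 'e'  (+1)
Total edit operations: 3
Edit distance = 3


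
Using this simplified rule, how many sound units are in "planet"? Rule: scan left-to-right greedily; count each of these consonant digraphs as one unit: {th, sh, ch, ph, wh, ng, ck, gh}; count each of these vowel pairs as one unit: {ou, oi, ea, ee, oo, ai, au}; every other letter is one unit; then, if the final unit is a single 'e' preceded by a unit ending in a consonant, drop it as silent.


Word: "planet" (6 letters)
Left-to-right scan:
  (1) 'p' (letter)
  (2) 'l' (letter)
  (3) 'a' (letter)
  (4) 'n' (letter)
  (5) 'e' (letter)
  (6) 't' (letter)
Units from scan: 6
Sound units = 6 units


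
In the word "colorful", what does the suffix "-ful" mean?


Suffix: -ful
Example: colorful = color + -ful
Meaning = full of


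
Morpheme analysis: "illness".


Word: "illness"
Morphemes: ill | -ness
Each morpheme carries meaning
= 2 morphemes


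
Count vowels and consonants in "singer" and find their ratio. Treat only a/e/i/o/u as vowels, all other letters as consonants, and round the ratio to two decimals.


Word: "singer"
Vowels (a,e,i,o,u): 2
Consonants: 4
Ratio = 2/4
= 0.50


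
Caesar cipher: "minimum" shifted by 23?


Word: "minimum"
Shift: 23
Each letter → (letter + shift) mod 26:
  'm' (12) + 23 = 9 → 'j'
  'i' (8) + 23 = 5 → 'f'
  'n' (13) + 23 = 10 → 'k'
  'i' (8) + 23 = 5 → 'f'
  'm' (12) + 23 = 9 → 'j'
  'u' (20) + 23 = 17 → 'r'
  'm' (12) + 23 = 9 → 'j'
Result = "jfkfjrj"


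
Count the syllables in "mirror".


Word: "mirror"
Syllable breakdown: mir | ror
Counting: 2 parts
= 2 syllables


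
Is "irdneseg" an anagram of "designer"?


Word 1: "designer" → sorted: deeginrs
Word 2: "irdneseg" → sorted: deeginrs
Same letters? deeginrs == deeginrs
Anagram = Yes


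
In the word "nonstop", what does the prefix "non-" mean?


Prefix: non-
Example: nonstop (non- + stop)
Meaning = not


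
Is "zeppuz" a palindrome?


Word: "zeppuz"
Reversed: "zuppez"
Forward == Backward? zeppuz != zuppez
Palindrome = No


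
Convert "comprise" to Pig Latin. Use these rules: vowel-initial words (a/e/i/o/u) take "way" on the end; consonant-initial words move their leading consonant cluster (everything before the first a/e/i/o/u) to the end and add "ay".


Word: "comprise"
Starts with consonant(s) → move to end, add 'ay'
Consonant cluster: "c"
Pig Latin = "omprisecay"


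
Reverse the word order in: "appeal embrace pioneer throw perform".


Original: "appeal embrace pioneer throw perform"
Words (1..n): appeal | embrace | pioneer | throw | perform
Reversed (n..1): perform | throw | pioneer | embrace | appeal
Result = "perform throw pioneer embrace appeal"


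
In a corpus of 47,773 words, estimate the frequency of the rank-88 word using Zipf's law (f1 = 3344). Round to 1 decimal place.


Zipf's law: f(r) = f(1) / r
f(1) = 3344
f(88) = 3344 / 88
= 38.0 occurrences


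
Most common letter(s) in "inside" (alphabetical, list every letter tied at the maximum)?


Word: "inside"
Letter counts:
  'd': 1
  'e': 1
  'i': 2
  'n': 1
  's': 1
Maximum count = 2
Most frequent = 'i' (2 times each)


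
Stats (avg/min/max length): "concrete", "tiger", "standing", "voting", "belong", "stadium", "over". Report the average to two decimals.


Lengths: "concrete"=8, "tiger"=5, "standing"=8, "voting"=6, "belong"=6, "stadium"=7, "over"=4
Sum = 44, Count = 7
Average = 44/7 = 6.29
= avg=6.29, min=4, max=8


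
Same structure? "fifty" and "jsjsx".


Pattern of "fifty": [0, 1, 0, 2, 3]
Pattern of "jsjsx": [0, 1, 0, 1, 2]
Patterns do not match
Same pattern = No


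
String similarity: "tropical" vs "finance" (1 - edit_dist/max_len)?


Word 1: "tropical" (length 8)
Word 2: "finance" (length 7)
One optimal edit sequence:
  1. substitute 't' -> 'f'  (+1)
  2. substitute 'r' -> 'i'  (+1)
  3. substitute 'o' -> 'n'  (+1)
  4. substitute 'p' -> 'a'  (+1)
  5. substitute 'i' -> 'n'  (+1)
  6. keep 'c'
  7. delete 'a'  (+1)
  8. substitute 'l' -> 'e'  (+1)
Edit distance = 7
Max length = max(8, 7) = 8
Similarity = 1 - 7/8
= 0.1250


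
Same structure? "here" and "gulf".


Pattern of "here": [0, 1, 2, 1]
Pattern of "gulf": [0, 1, 2, 3]
Patterns do not match
Same pattern = No


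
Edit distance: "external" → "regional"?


Word 1: "external" (length 8)
Word 2: "regional" (length 8)
One optimal edit sequence (insert/delete/substitute each cost 1):
  1. substitute 'e' -> 'r'  (+1)
  2. substitute 'x' -> 'e'  (+1)
  3. substitute 't' -> 'g'  (+1)
  4. substitute 'e' -> 'i'  (+1)
  5. substitute 'r' -> 'o'  (+1)
  6. keep 'n'
  7. keep 'a'
  8. keep 'l'
Total edit operations: 5
Edit distance = 5


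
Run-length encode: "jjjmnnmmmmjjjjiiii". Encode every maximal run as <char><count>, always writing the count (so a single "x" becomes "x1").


String: "jjjmnnmmmmjjjjiiii"
Scanning for consecutive runs:
  'j' x 3
  'm' x 1
  'n' x 2
  'm' x 4
  'j' x 4
  'i' x 4
RLE = "j3m1n2m4j4i4"


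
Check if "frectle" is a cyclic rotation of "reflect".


Word: "reflect", Candidate: "frectle"
Method: check if candidate is substring of word+word
"reflectreflect" contains "frectle"? No
Is rotation = No


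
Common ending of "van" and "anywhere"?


Word 1: "van"
Word 2: "anywhere"
Comparing from end:
  Pos -1: 'n' != 'e' (stop)
LCS = "" (length 0)


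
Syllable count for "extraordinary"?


Word: "extraordinary"
Syllable breakdown: ex | traor | di | nar | y
Counting: 5 parts
= 5 syllables


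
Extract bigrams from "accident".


Word: "accident" (length 8)
Number of bigrams = 8 - 2 + 1 = 7
  Position 0: "ac"
  Position 1: "cc"
  Position 2: "ci"
  Position 3: "id"
  Position 4: "de"
  Position 5: "en"
  Position 6: "nt"
Bigrams = "ac", "cc", "ci", "id", "de", "en", "nt"


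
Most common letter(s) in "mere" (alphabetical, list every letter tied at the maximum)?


Word: "mere"
Letter counts:
  'e': 2
  'm': 1
  'r': 1
Maximum count = 2
Most frequent = 'e' (2 times each)


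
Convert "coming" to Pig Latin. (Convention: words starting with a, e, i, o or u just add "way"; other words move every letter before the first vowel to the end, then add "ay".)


Word: "coming"
Starts with consonant(s) → move to end, add 'ay'
Consonant cluster: "c"
Pig Latin = "omingcay"


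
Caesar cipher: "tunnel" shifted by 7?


Word: "tunnel"
Shift: 7
Each letter → (letter + shift) mod 26:
  't' (19) + 7 = 0 → 'a'
  'u' (20) + 7 = 1 → 'b'
  'n' (13) + 7 = 20 → 'u'
  'n' (13) + 7 = 20 → 'u'
  'e' (4) + 7 = 11 → 'l'
  'l' (11) + 7 = 18 → 's'
Result = "abuuls"


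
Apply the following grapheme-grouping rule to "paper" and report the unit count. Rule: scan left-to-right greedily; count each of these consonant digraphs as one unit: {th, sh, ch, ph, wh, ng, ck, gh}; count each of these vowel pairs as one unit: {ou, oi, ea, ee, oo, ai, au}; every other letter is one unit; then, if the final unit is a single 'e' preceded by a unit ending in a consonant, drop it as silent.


Word: "paper" (5 letters)
Left-to-right scan:
  (1) 'p' (letter)
  (2) 'a' (letter)
  (3) 'p' (letter)
  (4) 'e' (letter)
  (5) 'r' (letter)
Units from scan: 5
Sound units = 5 units


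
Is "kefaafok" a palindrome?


Word: "kefaafok"
Reversed: "kofaafek"
Forward == Backward? kefaafok != kofaafek
Palindrome = No


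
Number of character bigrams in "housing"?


Word: "housing" (length 7)
Number of 2-grams = length - 2 + 1 = 7 - 2 + 1
= 6


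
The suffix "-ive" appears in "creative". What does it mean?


Suffix: -ive
Example: creative (create + -ive, with a spelling change)
Meaning = tending to


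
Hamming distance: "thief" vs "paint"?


Comparing character by character (same length = 5):
  Pos 0: 't' vs 'p' !=
  Pos 1: 'h' vs 'a' !=
  Pos 2: 'i' vs 'i' =
  Pos 3: 'e' vs 'n' !=
  Pos 4: 'f' vs 't' !=
Hamming distance = 4


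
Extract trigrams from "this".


Word: "this" (length 4)
Number of trigrams = 4 - 3 + 1 = 2
  Position 0: "thi"
  Position 1: "his"
Trigrams = "thi", "his"


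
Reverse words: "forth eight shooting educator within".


Original: "forth eight shooting educator within"
Words (1..n): forth | eight | shooting | educator | within
Reversed (n..1): within | educator | shooting | eight | forth
Result = "within educator shooting eight forth"


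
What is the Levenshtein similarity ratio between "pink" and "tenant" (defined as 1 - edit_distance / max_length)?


Word 1: "pink" (length 4)
Word 2: "tenant" (length 6)
One optimal edit sequence:
  1. insert 't'  (+1)
  2. insert 'e'  (+1)
  3. substitute 'p' -> 'n'  (+1)
  4. substitute 'i' -> 'a'  (+1)
  5. keep 'n'
  6. substitute 'k' -> 't'  (+1)
Edit distance = 5
Max length = max(4, 6) = 6
Similarity = 1 - 5/6
= 0.1667


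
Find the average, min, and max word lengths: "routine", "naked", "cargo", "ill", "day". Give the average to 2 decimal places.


Lengths: "routine"=7, "naked"=5, "cargo"=5, "ill"=3, "day"=3
Sum = 23, Count = 5
Average = 23/5 = 4.60
= avg=4.60, min=3, max=7


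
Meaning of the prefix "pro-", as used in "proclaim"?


Prefix: pro-
Example: proclaim (pro- + claim)
Meaning = forward / in favor of


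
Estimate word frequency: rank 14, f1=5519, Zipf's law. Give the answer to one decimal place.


Zipf's law: f(r) = f(1) / r
f(1) = 5519
f(14) = 5519 / 14
= 394.2 occurrences


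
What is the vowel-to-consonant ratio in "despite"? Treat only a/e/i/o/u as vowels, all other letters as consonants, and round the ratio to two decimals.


Word: "despite"
Vowels (a,e,i,o,u): 3
Consonants: 4
Ratio = 3/4
= 0.75


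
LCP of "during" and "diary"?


Word 1: "during"
Word 2: "diary"
Comparing from start:
  Pos 0: 'd' == 'd'
  Pos 1: 'u' != 'i' (stop)
LCP = "d" (length 1)


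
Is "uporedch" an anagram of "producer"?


Word 1: "producer" → sorted: cdeoprru
Word 2: "uporedch" → sorted: cdehopru
Same letters? cdeoprru != cdehopru
Anagram = No


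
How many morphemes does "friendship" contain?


Word: "friendship"
Morphemes: friend / -ship
Each morpheme carries meaning
= 2 morphemes


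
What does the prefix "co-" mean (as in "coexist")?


Prefix: co-
As in: coexist -> co- + exist
Meaning = together


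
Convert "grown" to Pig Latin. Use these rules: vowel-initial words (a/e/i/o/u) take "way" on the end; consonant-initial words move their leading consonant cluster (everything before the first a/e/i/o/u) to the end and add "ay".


Word: "grown"
Starts with consonant(s) → move to end, add 'ay'
Consonant cluster: "gr"
Pig Latin = "owngray"


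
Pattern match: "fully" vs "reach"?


Pattern of "fully": [0, 1, 2, 2, 3]
Pattern of "reach": [0, 1, 2, 3, 4]
Patterns do not match
Same pattern = No


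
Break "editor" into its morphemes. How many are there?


Word: "editor"
Morphemes: edit + -or
Each morpheme carries meaning
= 2 morphemes


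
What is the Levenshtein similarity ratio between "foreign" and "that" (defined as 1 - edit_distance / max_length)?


Word 1: "foreign" (length 7)
Word 2: "that" (length 4)
One optimal edit sequence:
  1. delete 'f'  (+1)
  2. delete 'o'  (+1)
  3. delete 'r'  (+1)
  4. substitute 'e' -> 't'  (+1)
  5. substitute 'i' -> 'h'  (+1)
  6. substitute 'g' -> 'a'  (+1)
  7. substitute 'n' -> 't'  (+1)
Edit distance = 7
Max length = max(7, 4) = 7
Similarity = 1 - 7/7
= 0.0000


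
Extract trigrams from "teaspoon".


Word: "teaspoon" (length 8)
Number of trigrams = 8 - 3 + 1 = 6
  Position 0: "tea"
  Position 1: "eas"
  Position 2: "asp"
  Position 3: "spo"
  Position 4: "poo"
  Position 5: "oon"
Trigrams = "tea", "eas", "asp", "spo", "poo", "oon"


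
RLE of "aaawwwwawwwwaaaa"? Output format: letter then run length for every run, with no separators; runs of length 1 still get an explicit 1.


String: "aaawwwwawwwwaaaa"
Scanning for consecutive runs:
  'a' x 3
  'w' x 4
  'a' x 1
  'w' x 4
  'a' x 4
RLE = "a3w4a1w4a4"


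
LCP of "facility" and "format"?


Word 1: "facility"
Word 2: "format"
Comparing from start:
  Pos 0: 'f' == 'f'
  Pos 1: 'a' != 'o' (stop)
LCP = "f" (length 1)


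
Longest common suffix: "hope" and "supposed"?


Word 1: "hope"
Word 2: "supposed"
Comparing from end:
  Pos -1: 'e' != 'd' (stop)
LCS = "" (length 0)


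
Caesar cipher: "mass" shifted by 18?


Word: "mass"
Shift: 18
Each letter → (letter + shift) mod 26:
  'm' (12) + 18 = 4 → 'e'
  'a' (0) + 18 = 18 → 's'
  's' (18) + 18 = 10 → 'k'
  's' (18) + 18 = 10 → 'k'
Result = "eskk"


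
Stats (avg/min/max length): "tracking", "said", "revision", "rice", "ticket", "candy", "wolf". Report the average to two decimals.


Lengths: "tracking"=8, "said"=4, "revision"=8, "rice"=4, "ticket"=6, "candy"=5, "wolf"=4
Sum = 39, Count = 7
Average = 39/7 = 5.57
= avg=5.57, min=4, max=8


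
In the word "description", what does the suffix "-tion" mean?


Suffix: -tion
Example: description = describe + -tion, with a spelling change
Meaning = act or process


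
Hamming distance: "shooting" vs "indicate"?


Comparing character by character (same length = 8):
  Pos 0: 's' vs 'i' !=
  Pos 1: 'h' vs 'n' !=
  Pos 2: 'o' vs 'd' !=
  Pos 3: 'o' vs 'i' !=
  Pos 4: 't' vs 'c' !=
  Pos 5: 'i' vs 'a' !=
  Pos 6: 'n' vs 't' !=
  Pos 7: 'g' vs 'e' !=
Hamming distance = 8


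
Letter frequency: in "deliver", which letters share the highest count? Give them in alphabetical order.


Word: "deliver"
Letter counts:
  'd': 1
  'e': 2
  'i': 1
  'l': 1
  'r': 1
  'v': 1
Maximum count = 2
Most frequent = 'e' (2 times each)


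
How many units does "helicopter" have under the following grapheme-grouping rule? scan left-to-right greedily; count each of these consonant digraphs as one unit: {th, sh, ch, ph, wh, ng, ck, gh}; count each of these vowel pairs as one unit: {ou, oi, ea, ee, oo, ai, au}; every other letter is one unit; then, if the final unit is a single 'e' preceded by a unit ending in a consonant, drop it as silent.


Word: "helicopter" (10 letters)
Left-to-right scan:
  (1) 'h' (letter)
  (2) 'e' (letter)
  (3) 'l' (letter)
  (4) 'i' (letter)
  (5) 'c' (letter)
  (6) 'o' (letter)
  (7) 'p' (letter)
  (8) 't' (letter)
  (9) 'e' (letter)
  (10) 'r' (letter)
Units from scan: 10
Sound units = 10 units


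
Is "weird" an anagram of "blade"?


Word 1: "blade" → sorted: abdel
Word 2: "weird" → sorted: deirw
Same letters? abdel != deirw
Anagram = No


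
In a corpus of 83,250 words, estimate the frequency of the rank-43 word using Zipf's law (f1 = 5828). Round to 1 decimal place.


Zipf's law: f(r) = f(1) / r
f(1) = 5828
f(43) = 5828 / 43
= 135.5 occurrences


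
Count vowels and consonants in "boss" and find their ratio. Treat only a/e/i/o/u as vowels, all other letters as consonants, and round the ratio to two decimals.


Word: "boss"
Vowels (a,e,i,o,u): 1
Consonants: 3
Ratio = 1/3
= 0.33


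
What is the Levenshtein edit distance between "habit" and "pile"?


Word 1: "habit" (length 5)
Word 2: "pile" (length 4)
One optimal edit sequence (insert/delete/substitute each cost 1):
  1. delete 'h'  (+1)
  2. substitute 'a' -> 'p'  (+1)
  3. substitute 'b' -> 'i'  (+1)
  4. substitute 'i' -> 'l'  (+1)
  5. substitute 't' -> 'e'  (+1)
Total edit operations: 5
Edit distance = 5


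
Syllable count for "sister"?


Word: "sister"
Syllable breakdown: sis · ter
Counting: 2 parts
= 2 syllables


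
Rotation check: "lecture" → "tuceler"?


Word: "lecture", Candidate: "tuceler"
Method: check if candidate is substring of word+word
"lecturelecture" contains "tuceler"? No
Is rotation = No


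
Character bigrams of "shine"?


Word: "shine" (length 5)
Number of bigrams = 5 - 2 + 1 = 4
  Position 0: "sh"
  Position 1: "hi"
  Position 2: "in"
  Position 3: "ne"
Bigrams = "sh", "hi", "in", "ne"


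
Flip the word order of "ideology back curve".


Original: "ideology back curve"
Words (1..n): ideology | back | curve
Reversed (n..1): curve | back | ideology
Result = "curve back ideology"


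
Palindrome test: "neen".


Word: "neen"
Reversed: "neen"
Forward == Backward? neen == neen
Palindrome = Yes


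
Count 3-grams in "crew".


Word: "crew" (length 4)
Number of 3-grams = length - 3 + 1 = 4 - 3 + 1
= 2


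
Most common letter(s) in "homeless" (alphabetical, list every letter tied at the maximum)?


Word: "homeless"
Letter counts:
  'e': 2
  'h': 1
  'l': 1
  'm': 1
  'o': 1
  's': 2
Maximum count = 2
Most frequent = 'e', 's' (2 times each)


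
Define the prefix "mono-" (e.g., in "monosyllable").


Prefix: mono-
Example: monosyllable (mono- + syllable)
Meaning = one


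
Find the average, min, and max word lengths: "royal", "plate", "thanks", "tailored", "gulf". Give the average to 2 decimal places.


Lengths: "royal"=5, "plate"=5, "thanks"=6, "tailored"=8, "gulf"=4
Sum = 28, Count = 5
Average = 28/5 = 5.60
= avg=5.60, min=4, max=8


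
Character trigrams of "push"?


Word: "push" (length 4)
Number of trigrams = 4 - 3 + 1 = 2
  Position 0: "pus"
  Position 1: "ush"
Trigrams = "pus", "ush"


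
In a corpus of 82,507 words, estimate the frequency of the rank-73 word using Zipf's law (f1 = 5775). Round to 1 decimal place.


Zipf's law: f(r) = f(1) / r
f(1) = 5775
f(73) = 5775 / 73
= 79.1 occurrences


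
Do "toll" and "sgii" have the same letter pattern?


Pattern of "toll": [0, 1, 2, 2]
Pattern of "sgii": [0, 1, 2, 2]
Patterns match
Same pattern = Yes


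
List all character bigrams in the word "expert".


Word: "expert" (length 6)
Number of bigrams = 6 - 2 + 1 = 5
  Position 0: "ex"
  Position 1: "xp"
  Position 2: "pe"
  Position 3: "er"
  Position 4: "rt"
Bigrams = "ex", "xp", "pe", "er", "rt"


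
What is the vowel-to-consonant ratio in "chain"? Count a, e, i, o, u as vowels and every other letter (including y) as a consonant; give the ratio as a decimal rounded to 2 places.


Word: "chain"
Vowels (a,e,i,o,u): 2
Consonants: 3
Ratio = 2/3
= 0.67


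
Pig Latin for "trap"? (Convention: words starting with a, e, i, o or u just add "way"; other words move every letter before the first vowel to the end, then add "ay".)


Word: "trap"
Starts with consonant(s) → move to end, add 'ay'
Consonant cluster: "tr"
Pig Latin = "aptray"


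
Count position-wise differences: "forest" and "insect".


Comparing character by character (same length = 6):
  Pos 0: 'f' vs 'i' !=
  Pos 1: 'o' vs 'n' !=
  Pos 2: 'r' vs 's' !=
  Pos 3: 'e' vs 'e' =
  Pos 4: 's' vs 'c' !=
  Pos 5: 't' vs 't' =
Hamming distance = 4


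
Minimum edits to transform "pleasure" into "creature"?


Word 1: "pleasure" (length 8)
Word 2: "creature" (length 8)
One optimal edit sequence (insert/delete/substitute each cost 1):
  1. substitute 'p' -> 'c'  (+1)
  2. substitute 'l' -> 'r'  (+1)
  3. keep 'e'
  4. keep 'a'
  5. substitute 's' -> 't'  (+1)
  6. keep 'u'
  7. keep 'r'
  8. keep 'e'
Total edit operations: 3
Edit distance = 3


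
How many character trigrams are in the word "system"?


Word: "system" (length 6)
Number of 3-grams = length - 3 + 1 = 6 - 3 + 1
= 4


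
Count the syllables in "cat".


Word: "cat"
Syllable breakdown: cat
Counting: 1 part
= 1 syllable


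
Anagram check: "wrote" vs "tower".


Word 1: "wrote" → sorted: eortw
Word 2: "tower" → sorted: eortw
Same letters? eortw == eortw
Anagram = Yes


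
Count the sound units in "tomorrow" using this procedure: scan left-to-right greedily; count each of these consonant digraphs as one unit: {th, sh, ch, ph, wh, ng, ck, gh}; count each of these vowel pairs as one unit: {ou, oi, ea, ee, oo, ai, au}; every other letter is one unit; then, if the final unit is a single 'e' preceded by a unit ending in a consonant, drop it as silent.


Word: "tomorrow" (8 letters)
Left-to-right scan:
  [1] 't' (letter)
  [2] 'o' (letter)
  [3] 'm' (letter)
  [4] 'o' (letter)
  [5] 'r' (letter)
  [6] 'r' (letter)
  [7] 'o' (letter)
  [8] 'w' (letter)
Units from scan: 8
Sound units = 8 units


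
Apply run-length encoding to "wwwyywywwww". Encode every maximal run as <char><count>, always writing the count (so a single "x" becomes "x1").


String: "wwwyywywwww"
Scanning for consecutive runs:
  'w' x 3
  'y' x 2
  'w' x 1
  'y' x 1
  'w' x 4
RLE = "w3y2w1y1w4"


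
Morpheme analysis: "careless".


Word: "careless"
Morphemes: care | -less
Each morpheme carries meaning
= 2 morphemes


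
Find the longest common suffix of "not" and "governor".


Word 1: "not"
Word 2: "governor"
Comparing from end:
  Pos -1: 't' != 'r' (stop)
LCS = "" (length 0)


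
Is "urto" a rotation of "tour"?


Word: "tour", Candidate: "urto"
Method: check if candidate is substring of word+word
"tourtour" contains "urto"? Yes
Is rotation = Yes


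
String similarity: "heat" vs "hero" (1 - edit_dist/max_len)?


Word 1: "heat" (length 4)
Word 2: "hero" (length 4)
One optimal edit sequence:
  1. keep 'h'
  2. keep 'e'
  3. substitute 'a' -> 'r'  (+1)
  4. substitute 't' -> 'o'  (+1)
Edit distance = 2
Max length = max(4, 4) = 4
Similarity = 1 - 2/4
= 0.5000


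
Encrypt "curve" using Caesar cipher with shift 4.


Word: "curve"
Shift: 4
Each letter → (letter + shift) mod 26:
  'c' (2) + 4 = 6 → 'g'
  'u' (20) + 4 = 24 → 'y'
  'r' (17) + 4 = 21 → 'v'
  'v' (21) + 4 = 25 → 'z'
  'e' (4) + 4 = 8 → 'i'
Result = "gyvzi"


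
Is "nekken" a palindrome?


Word: "nekken"
Reversed: "nekken"
Forward == Backward? nekken == nekken
Palindrome = Yes


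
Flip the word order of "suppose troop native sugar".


Original: "suppose troop native sugar"
Words (1..n): suppose | troop | native | sugar
Reversed (n..1): sugar | native | troop | suppose
Result = "sugar native troop suppose"


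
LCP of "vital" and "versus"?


Word 1: "vital"
Word 2: "versus"
Comparing from start:
  Pos 0: 'v' == 'v'
  Pos 1: 'i' != 'e' (stop)
LCP = "v" (length 1)


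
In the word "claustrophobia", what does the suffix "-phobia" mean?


Suffix: -phobia
Example: claustrophobia = claustro- + -phobia
Meaning = fear of


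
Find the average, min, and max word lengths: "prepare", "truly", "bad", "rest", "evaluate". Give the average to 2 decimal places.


Lengths: "prepare"=7, "truly"=5, "bad"=3, "rest"=4, "evaluate"=8
Sum = 27, Count = 5
Average = 27/5 = 5.40
= avg=5.40, min=3, max=8


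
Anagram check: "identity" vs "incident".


Word 1: "identity" → sorted: deiintty
Word 2: "incident" → sorted: cdeiinnt
Same letters? deiintty != cdeiinnt
Anagram = No


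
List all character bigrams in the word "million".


Word: "million" (length 7)
Number of bigrams = 7 - 2 + 1 = 6
  Position 0: "mi"
  Position 1: "il"
  Position 2: "ll"
  Position 3: "li"
  Position 4: "io"
  Position 5: "on"
Bigrams = "mi", "il", "ll", "li", "io", "on"


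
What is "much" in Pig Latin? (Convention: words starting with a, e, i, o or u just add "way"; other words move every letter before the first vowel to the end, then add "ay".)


Word: "much"
Starts with consonant(s) → move to end, add 'ay'
Consonant cluster: "m"
Pig Latin = "uchmay"


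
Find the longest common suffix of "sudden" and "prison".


Word 1: "sudden"
Word 2: "prison"
Comparing from end:
  Pos -1: 'n' == 'n'
  Pos -2: 'e' != 'o' (stop)
LCS = "n" (length 1)


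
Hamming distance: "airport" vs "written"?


Comparing character by character (same length = 7):
  Pos 0: 'a' vs 'w' !=
  Pos 1: 'i' vs 'r' !=
  Pos 2: 'r' vs 'i' !=
  Pos 3: 'p' vs 't' !=
  Pos 4: 'o' vs 't' !=
  Pos 5: 'r' vs 'e' !=
  Pos 6: 't' vs 'n' !=
Hamming distance = 7


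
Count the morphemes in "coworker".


Word: "coworker"
Morphemes: co- + work + -er
Each morpheme carries meaning
= 3 morphemes


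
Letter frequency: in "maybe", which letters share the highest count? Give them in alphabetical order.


Word: "maybe"
Letter counts:
  'a': 1
  'b': 1
  'e': 1
  'm': 1
  'y': 1
Maximum count = 1
Most frequent = 'a', 'b', 'e', 'm', 'y' (1 time each)


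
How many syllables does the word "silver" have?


Word: "silver"
Syllable breakdown: sil / ver
Counting: 2 parts
= 2 syllables


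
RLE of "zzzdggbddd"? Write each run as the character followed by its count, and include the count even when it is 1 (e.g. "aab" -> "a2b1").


String: "zzzdggbddd"
Scanning for consecutive runs:
  'z' x 3
  'd' x 1
  'g' x 2
  'b' x 1
  'd' x 3
RLE = "z3d1g2b1d3"


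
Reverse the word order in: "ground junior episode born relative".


Original: "ground junior episode born relative"
Words (1..n): ground | junior | episode | born | relative
Reversed (n..1): relative | born | episode | junior | ground
Result = "relative born episode junior ground"


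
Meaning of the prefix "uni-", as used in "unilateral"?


Prefix: uni-
Example: unilateral (uni- + lateral)
Meaning = one


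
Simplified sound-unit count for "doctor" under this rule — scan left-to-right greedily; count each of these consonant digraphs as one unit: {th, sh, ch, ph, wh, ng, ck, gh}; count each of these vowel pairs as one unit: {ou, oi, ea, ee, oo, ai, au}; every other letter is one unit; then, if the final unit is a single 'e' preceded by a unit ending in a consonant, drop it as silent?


Word: "doctor" (6 letters)
Left-to-right scan:
  [1] 'd' (letter)
  [2] 'o' (letter)
  [3] 'c' (letter)
  [4] 't' (letter)
  [5] 'o' (letter)
  [6] 'r' (letter)
Units from scan: 6
Sound units = 6 units


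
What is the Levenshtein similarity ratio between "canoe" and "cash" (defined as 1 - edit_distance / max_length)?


Word 1: "canoe" (length 5)
Word 2: "cash" (length 4)
One optimal edit sequence:
  1. keep 'c'
  2. keep 'a'
  3. delete 'n'  (+1)
  4. substitute 'o' -> 's'  (+1)
  5. substitute 'e' -> 'h'  (+1)
Edit distance = 3
Max length = max(5, 4) = 5
Similarity = 1 - 3/5
= 0.4000


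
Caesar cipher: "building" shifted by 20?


Word: "building"
Shift: 20
Each letter → (letter + shift) mod 26:
  'b' (1) + 20 = 21 → 'v'
  'u' (20) + 20 = 14 → 'o'
  'i' (8) + 20 = 2 → 'c'
  'l' (11) + 20 = 5 → 'f'
  'd' (3) + 20 = 23 → 'x'
  'i' (8) + 20 = 2 → 'c'
  'n' (13) + 20 = 7 → 'h'
  'g' (6) + 20 = 0 → 'a'
Result = "vocfxcha"
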